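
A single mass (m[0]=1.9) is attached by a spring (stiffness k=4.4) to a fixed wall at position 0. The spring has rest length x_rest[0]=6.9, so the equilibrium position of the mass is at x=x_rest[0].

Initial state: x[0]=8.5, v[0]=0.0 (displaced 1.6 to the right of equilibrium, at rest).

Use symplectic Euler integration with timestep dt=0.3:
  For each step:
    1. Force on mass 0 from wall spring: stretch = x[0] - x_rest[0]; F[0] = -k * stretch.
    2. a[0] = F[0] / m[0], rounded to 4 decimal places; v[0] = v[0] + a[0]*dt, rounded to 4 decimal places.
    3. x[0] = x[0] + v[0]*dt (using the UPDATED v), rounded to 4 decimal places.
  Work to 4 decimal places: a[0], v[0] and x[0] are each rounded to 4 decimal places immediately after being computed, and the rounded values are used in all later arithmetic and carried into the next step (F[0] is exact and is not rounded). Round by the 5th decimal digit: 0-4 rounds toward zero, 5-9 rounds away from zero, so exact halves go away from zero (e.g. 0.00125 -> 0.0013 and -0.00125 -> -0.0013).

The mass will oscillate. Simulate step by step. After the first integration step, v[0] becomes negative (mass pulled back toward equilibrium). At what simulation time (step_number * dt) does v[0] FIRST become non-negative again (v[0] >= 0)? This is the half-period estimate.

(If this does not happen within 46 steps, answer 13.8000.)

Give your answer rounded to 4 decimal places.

Answer: 2.1000

Derivation:
Step 0: x=[8.5000] v=[0.0000]
Step 1: x=[8.1665] v=[-1.1116]
Step 2: x=[7.5691] v=[-1.9915]
Step 3: x=[6.8322] v=[-2.4564]
Step 4: x=[6.1094] v=[-2.4093]
Step 5: x=[5.5514] v=[-1.8600]
Step 6: x=[5.2745] v=[-0.9231]
Step 7: x=[5.3364] v=[0.2062]
First v>=0 after going negative at step 7, time=2.1000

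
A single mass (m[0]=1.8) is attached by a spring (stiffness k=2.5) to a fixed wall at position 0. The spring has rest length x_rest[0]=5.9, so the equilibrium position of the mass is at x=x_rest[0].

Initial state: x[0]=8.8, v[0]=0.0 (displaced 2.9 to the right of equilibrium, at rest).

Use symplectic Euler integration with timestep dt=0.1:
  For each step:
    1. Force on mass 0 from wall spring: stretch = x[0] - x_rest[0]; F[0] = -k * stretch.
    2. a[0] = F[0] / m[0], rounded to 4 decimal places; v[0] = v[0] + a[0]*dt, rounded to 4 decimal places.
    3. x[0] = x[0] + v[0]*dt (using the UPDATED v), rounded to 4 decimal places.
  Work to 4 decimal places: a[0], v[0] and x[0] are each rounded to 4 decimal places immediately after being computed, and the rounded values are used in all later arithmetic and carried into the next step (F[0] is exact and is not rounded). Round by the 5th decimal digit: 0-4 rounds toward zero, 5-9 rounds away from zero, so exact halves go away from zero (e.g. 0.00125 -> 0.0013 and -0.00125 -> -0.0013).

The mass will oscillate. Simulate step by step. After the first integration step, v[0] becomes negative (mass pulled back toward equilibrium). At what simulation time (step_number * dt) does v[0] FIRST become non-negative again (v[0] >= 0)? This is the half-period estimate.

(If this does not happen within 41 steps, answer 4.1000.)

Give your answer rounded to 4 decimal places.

Answer: 2.7000

Derivation:
Step 0: x=[8.8000] v=[0.0000]
Step 1: x=[8.7597] v=[-0.4028]
Step 2: x=[8.6797] v=[-0.8000]
Step 3: x=[8.5611] v=[-1.1861]
Step 4: x=[8.4055] v=[-1.5557]
Step 5: x=[8.2151] v=[-1.9037]
Step 6: x=[7.9926] v=[-2.2252]
Step 7: x=[7.7410] v=[-2.5158]
Step 8: x=[7.4639] v=[-2.7715]
Step 9: x=[7.1650] v=[-2.9887]
Step 10: x=[6.8486] v=[-3.1644]
Step 11: x=[6.5190] v=[-3.2962]
Step 12: x=[6.1808] v=[-3.3822]
Step 13: x=[5.8387] v=[-3.4212]
Step 14: x=[5.4974] v=[-3.4127]
Step 15: x=[5.1617] v=[-3.3568]
Step 16: x=[4.8363] v=[-3.2543]
Step 17: x=[4.5256] v=[-3.1066]
Step 18: x=[4.2340] v=[-2.9157]
Step 19: x=[3.9656] v=[-2.6843]
Step 20: x=[3.7240] v=[-2.4156]
Step 21: x=[3.5127] v=[-2.1134]
Step 22: x=[3.3345] v=[-1.7818]
Step 23: x=[3.1920] v=[-1.4255]
Step 24: x=[3.0871] v=[-1.0494]
Step 25: x=[3.0212] v=[-0.6587]
Step 26: x=[2.9953] v=[-0.2589]
Step 27: x=[3.0098] v=[0.1445]
First v>=0 after going negative at step 27, time=2.7000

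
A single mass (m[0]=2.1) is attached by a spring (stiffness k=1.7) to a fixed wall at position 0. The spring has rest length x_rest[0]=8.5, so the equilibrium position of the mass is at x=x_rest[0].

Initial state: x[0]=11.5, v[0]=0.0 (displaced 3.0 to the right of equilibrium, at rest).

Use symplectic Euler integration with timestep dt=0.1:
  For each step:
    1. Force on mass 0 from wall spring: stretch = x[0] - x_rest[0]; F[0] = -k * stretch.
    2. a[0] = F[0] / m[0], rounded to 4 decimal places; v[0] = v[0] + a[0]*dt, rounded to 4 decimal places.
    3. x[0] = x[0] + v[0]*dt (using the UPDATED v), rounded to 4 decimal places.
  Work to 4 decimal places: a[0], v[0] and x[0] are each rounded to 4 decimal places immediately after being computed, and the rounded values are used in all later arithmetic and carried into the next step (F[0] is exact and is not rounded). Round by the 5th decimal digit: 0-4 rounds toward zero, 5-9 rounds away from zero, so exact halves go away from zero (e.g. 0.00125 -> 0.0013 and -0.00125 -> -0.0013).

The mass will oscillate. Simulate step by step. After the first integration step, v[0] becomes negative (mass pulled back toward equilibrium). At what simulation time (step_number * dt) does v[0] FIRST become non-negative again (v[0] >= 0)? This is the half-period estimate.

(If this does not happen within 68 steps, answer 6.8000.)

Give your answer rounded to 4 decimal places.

Step 0: x=[11.5000] v=[0.0000]
Step 1: x=[11.4757] v=[-0.2429]
Step 2: x=[11.4273] v=[-0.4838]
Step 3: x=[11.3552] v=[-0.7208]
Step 4: x=[11.2600] v=[-0.9519]
Step 5: x=[11.1425] v=[-1.1753]
Step 6: x=[11.0036] v=[-1.3892]
Step 7: x=[10.8444] v=[-1.5919]
Step 8: x=[10.6662] v=[-1.7817]
Step 9: x=[10.4705] v=[-1.9571]
Step 10: x=[10.2588] v=[-2.1166]
Step 11: x=[10.0329] v=[-2.2590]
Step 12: x=[9.7946] v=[-2.3831]
Step 13: x=[9.5458] v=[-2.4879]
Step 14: x=[9.2885] v=[-2.5726]
Step 15: x=[9.0249] v=[-2.6364]
Step 16: x=[8.7570] v=[-2.6789]
Step 17: x=[8.4870] v=[-2.6997]
Step 18: x=[8.2171] v=[-2.6987]
Step 19: x=[7.9495] v=[-2.6758]
Step 20: x=[7.6864] v=[-2.6312]
Step 21: x=[7.4299] v=[-2.5653]
Step 22: x=[7.1820] v=[-2.4787]
Step 23: x=[6.9448] v=[-2.3720]
Step 24: x=[6.7202] v=[-2.2461]
Step 25: x=[6.5100] v=[-2.1020]
Step 26: x=[6.3159] v=[-1.9409]
Step 27: x=[6.1395] v=[-1.7641]
Step 28: x=[5.9822] v=[-1.5730]
Step 29: x=[5.8453] v=[-1.3692]
Step 30: x=[5.7299] v=[-1.1543]
Step 31: x=[5.6369] v=[-0.9301]
Step 32: x=[5.5671] v=[-0.6983]
Step 33: x=[5.5210] v=[-0.4609]
Step 34: x=[5.4990] v=[-0.2197]
Step 35: x=[5.5013] v=[0.0232]
First v>=0 after going negative at step 35, time=3.5000

Answer: 3.5000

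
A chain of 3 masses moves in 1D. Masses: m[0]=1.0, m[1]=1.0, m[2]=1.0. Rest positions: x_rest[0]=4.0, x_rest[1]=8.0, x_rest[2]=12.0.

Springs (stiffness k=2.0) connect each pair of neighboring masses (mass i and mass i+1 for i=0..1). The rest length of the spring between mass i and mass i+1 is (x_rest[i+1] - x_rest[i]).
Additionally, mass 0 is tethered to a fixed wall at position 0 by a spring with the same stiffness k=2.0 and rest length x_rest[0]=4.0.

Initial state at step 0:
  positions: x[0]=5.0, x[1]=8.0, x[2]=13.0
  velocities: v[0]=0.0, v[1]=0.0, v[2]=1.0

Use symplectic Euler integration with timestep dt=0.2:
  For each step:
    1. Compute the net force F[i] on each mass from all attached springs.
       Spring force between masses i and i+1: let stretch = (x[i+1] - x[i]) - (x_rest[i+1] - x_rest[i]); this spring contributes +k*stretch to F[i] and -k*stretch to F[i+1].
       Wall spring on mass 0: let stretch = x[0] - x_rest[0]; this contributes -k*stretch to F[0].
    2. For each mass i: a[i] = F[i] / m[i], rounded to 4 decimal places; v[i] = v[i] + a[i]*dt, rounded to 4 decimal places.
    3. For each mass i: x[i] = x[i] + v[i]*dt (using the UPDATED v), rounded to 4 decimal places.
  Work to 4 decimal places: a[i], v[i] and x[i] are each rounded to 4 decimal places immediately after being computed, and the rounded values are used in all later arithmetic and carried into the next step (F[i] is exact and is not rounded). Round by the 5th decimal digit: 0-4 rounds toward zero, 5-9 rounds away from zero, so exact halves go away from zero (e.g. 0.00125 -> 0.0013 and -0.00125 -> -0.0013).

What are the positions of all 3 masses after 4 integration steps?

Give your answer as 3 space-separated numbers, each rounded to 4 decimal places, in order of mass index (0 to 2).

Step 0: x=[5.0000 8.0000 13.0000] v=[0.0000 0.0000 1.0000]
Step 1: x=[4.8400 8.1600 13.1200] v=[-0.8000 0.8000 0.6000]
Step 2: x=[4.5584 8.4512 13.1632] v=[-1.4080 1.4560 0.2160]
Step 3: x=[4.2236 8.8079 13.1494] v=[-1.6742 1.7837 -0.0688]
Step 4: x=[3.9176 9.1452 13.1083] v=[-1.5299 1.6866 -0.2054]

Answer: 3.9176 9.1452 13.1083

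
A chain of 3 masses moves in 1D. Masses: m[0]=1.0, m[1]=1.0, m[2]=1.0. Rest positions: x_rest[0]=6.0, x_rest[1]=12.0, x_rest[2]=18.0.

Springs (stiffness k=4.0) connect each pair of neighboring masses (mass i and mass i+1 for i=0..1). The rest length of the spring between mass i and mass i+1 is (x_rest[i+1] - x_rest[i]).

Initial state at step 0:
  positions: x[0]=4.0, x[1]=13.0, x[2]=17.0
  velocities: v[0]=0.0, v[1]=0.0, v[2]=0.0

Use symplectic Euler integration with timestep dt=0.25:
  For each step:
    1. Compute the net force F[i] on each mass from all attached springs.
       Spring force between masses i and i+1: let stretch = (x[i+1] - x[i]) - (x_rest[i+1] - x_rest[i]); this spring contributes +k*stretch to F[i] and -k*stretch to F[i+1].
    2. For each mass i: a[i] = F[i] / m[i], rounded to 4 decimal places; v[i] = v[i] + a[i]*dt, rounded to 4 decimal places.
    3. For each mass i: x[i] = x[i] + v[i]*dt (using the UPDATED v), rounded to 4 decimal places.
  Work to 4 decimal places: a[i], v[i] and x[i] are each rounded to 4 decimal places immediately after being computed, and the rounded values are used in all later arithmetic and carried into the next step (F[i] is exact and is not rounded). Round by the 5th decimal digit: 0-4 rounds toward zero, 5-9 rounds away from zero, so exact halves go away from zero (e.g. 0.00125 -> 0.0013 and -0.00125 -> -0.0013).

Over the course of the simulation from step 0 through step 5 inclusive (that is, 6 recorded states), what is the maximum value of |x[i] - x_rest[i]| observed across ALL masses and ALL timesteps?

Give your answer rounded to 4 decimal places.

Step 0: x=[4.0000 13.0000 17.0000] v=[0.0000 0.0000 0.0000]
Step 1: x=[4.7500 11.7500 17.5000] v=[3.0000 -5.0000 2.0000]
Step 2: x=[5.7500 10.1875 18.0625] v=[4.0000 -6.2500 2.2500]
Step 3: x=[6.3594 9.4844 18.1563] v=[2.4375 -2.8125 0.3750]
Step 4: x=[6.2500 10.1680 17.5821] v=[-0.4375 2.7344 -2.2969]
Step 5: x=[5.6201 11.7256 16.6544] v=[-2.5195 6.2305 -3.7110]
Max displacement = 2.5156

Answer: 2.5156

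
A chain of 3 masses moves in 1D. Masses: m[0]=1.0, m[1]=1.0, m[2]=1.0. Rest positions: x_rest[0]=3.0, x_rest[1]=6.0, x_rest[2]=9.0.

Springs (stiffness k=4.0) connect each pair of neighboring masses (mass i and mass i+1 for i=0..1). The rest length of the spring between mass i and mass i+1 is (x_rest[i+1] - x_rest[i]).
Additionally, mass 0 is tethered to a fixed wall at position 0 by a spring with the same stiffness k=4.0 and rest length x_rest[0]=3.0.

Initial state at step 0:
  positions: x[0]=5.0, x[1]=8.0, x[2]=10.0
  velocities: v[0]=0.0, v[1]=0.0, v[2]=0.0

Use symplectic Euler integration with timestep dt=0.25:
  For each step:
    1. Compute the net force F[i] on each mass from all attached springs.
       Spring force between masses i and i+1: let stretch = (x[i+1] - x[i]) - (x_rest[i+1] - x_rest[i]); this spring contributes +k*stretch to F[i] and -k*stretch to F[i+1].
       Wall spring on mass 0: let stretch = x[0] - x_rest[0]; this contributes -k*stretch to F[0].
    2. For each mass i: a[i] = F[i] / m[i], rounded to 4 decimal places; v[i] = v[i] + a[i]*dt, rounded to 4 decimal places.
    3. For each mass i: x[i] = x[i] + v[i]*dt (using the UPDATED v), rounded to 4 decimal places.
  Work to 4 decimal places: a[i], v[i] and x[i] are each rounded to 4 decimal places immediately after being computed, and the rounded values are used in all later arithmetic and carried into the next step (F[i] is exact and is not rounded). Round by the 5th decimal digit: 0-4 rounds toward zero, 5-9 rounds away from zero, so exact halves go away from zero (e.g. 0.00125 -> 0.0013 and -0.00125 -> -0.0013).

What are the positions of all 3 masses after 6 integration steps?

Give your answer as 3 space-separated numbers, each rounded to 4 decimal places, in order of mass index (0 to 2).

Answer: 2.4612 5.8604 9.7776

Derivation:
Step 0: x=[5.0000 8.0000 10.0000] v=[0.0000 0.0000 0.0000]
Step 1: x=[4.5000 7.7500 10.2500] v=[-2.0000 -1.0000 1.0000]
Step 2: x=[3.6875 7.3125 10.6250] v=[-3.2500 -1.7500 1.5000]
Step 3: x=[2.8594 6.7969 10.9219] v=[-3.3125 -2.0625 1.1875]
Step 4: x=[2.3008 6.3282 10.9375] v=[-2.2344 -1.8750 0.0625]
Step 5: x=[2.1739 6.0049 10.5508] v=[-0.5078 -1.2931 -1.5468]
Step 6: x=[2.4612 5.8604 9.7776] v=[1.1493 -0.5782 -3.0927]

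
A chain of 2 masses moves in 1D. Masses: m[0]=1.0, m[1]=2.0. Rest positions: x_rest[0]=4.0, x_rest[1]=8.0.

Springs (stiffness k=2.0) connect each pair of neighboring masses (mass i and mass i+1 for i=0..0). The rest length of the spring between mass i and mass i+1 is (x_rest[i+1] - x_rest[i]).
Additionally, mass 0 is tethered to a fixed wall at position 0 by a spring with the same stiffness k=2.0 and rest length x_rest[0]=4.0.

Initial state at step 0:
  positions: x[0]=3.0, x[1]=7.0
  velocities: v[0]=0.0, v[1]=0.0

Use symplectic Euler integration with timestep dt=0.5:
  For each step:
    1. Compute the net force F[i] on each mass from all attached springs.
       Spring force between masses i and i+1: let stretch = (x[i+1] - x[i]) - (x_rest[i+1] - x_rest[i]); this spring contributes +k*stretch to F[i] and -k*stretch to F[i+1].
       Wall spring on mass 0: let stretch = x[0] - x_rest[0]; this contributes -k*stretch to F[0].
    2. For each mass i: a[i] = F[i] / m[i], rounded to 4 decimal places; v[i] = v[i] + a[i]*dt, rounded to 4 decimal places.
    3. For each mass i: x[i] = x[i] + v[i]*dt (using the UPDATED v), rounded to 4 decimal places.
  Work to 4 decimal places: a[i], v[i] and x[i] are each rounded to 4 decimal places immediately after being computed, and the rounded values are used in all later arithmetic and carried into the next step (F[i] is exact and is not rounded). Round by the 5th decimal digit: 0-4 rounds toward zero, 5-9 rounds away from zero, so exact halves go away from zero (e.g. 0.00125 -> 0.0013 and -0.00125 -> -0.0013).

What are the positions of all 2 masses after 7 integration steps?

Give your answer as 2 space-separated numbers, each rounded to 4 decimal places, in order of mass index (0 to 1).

Step 0: x=[3.0000 7.0000] v=[0.0000 0.0000]
Step 1: x=[3.5000 7.0000] v=[1.0000 0.0000]
Step 2: x=[4.0000 7.1250] v=[1.0000 0.2500]
Step 3: x=[4.0625 7.4688] v=[0.1250 0.6875]
Step 4: x=[3.7969 7.9610] v=[-0.5312 0.9844]
Step 5: x=[3.7149 8.4122] v=[-0.1640 0.9024]
Step 6: x=[4.1241 8.6891] v=[0.8184 0.5538]
Step 7: x=[4.7538 8.8248] v=[1.2593 0.2713]

Answer: 4.7538 8.8248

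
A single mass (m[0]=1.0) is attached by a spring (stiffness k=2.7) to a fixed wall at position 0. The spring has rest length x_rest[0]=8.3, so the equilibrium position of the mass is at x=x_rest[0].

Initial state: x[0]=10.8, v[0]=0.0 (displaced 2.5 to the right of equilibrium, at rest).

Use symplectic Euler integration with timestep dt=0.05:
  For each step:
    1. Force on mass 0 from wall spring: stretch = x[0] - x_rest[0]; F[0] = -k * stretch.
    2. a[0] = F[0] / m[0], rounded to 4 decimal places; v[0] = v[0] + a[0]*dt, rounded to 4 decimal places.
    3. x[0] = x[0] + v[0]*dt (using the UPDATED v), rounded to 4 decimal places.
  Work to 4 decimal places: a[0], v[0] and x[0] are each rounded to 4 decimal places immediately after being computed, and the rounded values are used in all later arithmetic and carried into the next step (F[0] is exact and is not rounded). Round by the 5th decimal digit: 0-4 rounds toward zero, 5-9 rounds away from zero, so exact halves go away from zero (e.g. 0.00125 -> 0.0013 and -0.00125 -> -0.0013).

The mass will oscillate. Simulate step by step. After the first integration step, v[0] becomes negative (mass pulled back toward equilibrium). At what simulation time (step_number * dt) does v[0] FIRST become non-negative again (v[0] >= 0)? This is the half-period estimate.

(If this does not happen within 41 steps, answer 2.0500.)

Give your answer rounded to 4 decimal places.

Step 0: x=[10.8000] v=[0.0000]
Step 1: x=[10.7831] v=[-0.3375]
Step 2: x=[10.7495] v=[-0.6727]
Step 3: x=[10.6993] v=[-1.0034]
Step 4: x=[10.6329] v=[-1.3273]
Step 5: x=[10.5508] v=[-1.6422]
Step 6: x=[10.4535] v=[-1.9461]
Step 7: x=[10.3417] v=[-2.2368]
Step 8: x=[10.2161] v=[-2.5124]
Step 9: x=[10.0775] v=[-2.7711]
Step 10: x=[9.9269] v=[-3.0111]
Step 11: x=[9.7654] v=[-3.2307]
Step 12: x=[9.5940] v=[-3.4285]
Step 13: x=[9.4138] v=[-3.6032]
Step 14: x=[9.2261] v=[-3.7536]
Step 15: x=[9.0322] v=[-3.8786]
Step 16: x=[8.8333] v=[-3.9774]
Step 17: x=[8.6308] v=[-4.0494]
Step 18: x=[8.4261] v=[-4.0941]
Step 19: x=[8.2205] v=[-4.1111]
Step 20: x=[8.0155] v=[-4.1004]
Step 21: x=[7.8124] v=[-4.0620]
Step 22: x=[7.6126] v=[-3.9962]
Step 23: x=[7.4174] v=[-3.9034]
Step 24: x=[7.2282] v=[-3.7843]
Step 25: x=[7.0462] v=[-3.6396]
Step 26: x=[6.8727] v=[-3.4703]
Step 27: x=[6.7088] v=[-3.2776]
Step 28: x=[6.5557] v=[-3.0628]
Step 29: x=[6.4143] v=[-2.8273]
Step 30: x=[6.2857] v=[-2.5727]
Step 31: x=[6.1707] v=[-2.3008]
Step 32: x=[6.0700] v=[-2.0133]
Step 33: x=[5.9844] v=[-1.7123]
Step 34: x=[5.9144] v=[-1.3997]
Step 35: x=[5.8605] v=[-1.0776]
Step 36: x=[5.8231] v=[-0.7483]
Step 37: x=[5.8024] v=[-0.4139]
Step 38: x=[5.7986] v=[-0.0767]
Step 39: x=[5.8117] v=[0.2610]
First v>=0 after going negative at step 39, time=1.9500

Answer: 1.9500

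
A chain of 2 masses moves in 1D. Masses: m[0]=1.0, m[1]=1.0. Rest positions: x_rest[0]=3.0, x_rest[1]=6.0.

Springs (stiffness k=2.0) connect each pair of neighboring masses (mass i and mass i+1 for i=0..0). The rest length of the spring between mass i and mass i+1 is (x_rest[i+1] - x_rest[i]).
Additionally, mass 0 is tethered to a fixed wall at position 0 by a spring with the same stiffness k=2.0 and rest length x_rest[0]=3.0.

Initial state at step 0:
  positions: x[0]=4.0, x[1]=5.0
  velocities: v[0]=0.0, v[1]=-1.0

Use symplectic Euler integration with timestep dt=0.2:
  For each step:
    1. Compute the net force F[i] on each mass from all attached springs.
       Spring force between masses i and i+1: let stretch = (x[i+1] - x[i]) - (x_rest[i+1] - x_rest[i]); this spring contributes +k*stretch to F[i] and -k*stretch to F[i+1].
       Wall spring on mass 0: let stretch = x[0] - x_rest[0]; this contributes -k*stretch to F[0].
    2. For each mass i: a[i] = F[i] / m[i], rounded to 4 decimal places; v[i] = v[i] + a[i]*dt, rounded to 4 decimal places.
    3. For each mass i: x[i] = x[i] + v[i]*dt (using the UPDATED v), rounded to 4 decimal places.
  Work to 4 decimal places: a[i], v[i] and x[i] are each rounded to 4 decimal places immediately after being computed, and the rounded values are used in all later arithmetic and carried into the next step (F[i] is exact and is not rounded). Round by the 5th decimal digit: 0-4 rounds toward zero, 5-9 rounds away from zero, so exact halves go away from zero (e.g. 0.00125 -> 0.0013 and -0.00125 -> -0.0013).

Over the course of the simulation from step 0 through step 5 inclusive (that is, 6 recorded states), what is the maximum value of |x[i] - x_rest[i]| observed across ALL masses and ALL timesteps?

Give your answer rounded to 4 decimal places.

Step 0: x=[4.0000 5.0000] v=[0.0000 -1.0000]
Step 1: x=[3.7600 4.9600] v=[-1.2000 -0.2000]
Step 2: x=[3.3152 5.0640] v=[-2.2240 0.5200]
Step 3: x=[2.7451 5.2681] v=[-2.8506 1.0205]
Step 4: x=[2.1572 5.5104] v=[-2.9394 1.2113]
Step 5: x=[1.6650 5.7244] v=[-2.4610 1.0700]
Max displacement = 1.3350

Answer: 1.3350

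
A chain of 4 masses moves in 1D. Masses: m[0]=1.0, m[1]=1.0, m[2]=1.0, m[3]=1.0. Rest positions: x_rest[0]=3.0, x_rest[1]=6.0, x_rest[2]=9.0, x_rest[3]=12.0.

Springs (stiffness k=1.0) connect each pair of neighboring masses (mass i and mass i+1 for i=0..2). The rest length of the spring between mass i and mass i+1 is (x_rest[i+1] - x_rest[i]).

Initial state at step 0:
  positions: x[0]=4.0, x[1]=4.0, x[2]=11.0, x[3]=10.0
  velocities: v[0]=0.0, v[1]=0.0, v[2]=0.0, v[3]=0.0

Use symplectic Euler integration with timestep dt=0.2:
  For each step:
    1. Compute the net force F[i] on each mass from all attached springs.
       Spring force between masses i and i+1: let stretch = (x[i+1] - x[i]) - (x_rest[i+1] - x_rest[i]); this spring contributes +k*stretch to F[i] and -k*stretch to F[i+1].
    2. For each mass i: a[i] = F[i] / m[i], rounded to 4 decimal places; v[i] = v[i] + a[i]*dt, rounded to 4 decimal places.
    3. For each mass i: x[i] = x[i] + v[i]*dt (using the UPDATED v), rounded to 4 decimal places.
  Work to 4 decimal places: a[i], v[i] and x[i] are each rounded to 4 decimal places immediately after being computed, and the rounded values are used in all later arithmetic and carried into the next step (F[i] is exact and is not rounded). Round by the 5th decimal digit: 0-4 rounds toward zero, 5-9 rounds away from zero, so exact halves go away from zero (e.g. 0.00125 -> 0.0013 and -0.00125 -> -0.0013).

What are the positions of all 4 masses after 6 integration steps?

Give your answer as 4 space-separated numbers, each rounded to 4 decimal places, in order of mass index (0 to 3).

Step 0: x=[4.0000 4.0000 11.0000 10.0000] v=[0.0000 0.0000 0.0000 0.0000]
Step 1: x=[3.8800 4.2800 10.6800 10.1600] v=[-0.6000 1.4000 -1.6000 0.8000]
Step 2: x=[3.6560 4.8000 10.0832 10.4608] v=[-1.1200 2.6000 -2.9840 1.5040]
Step 3: x=[3.3578 5.4856 9.2902 10.8665] v=[-1.4912 3.4278 -3.9651 2.0285]
Step 4: x=[3.0247 6.2382 8.4080 11.3291] v=[-1.6656 3.7632 -4.4108 2.3132]
Step 5: x=[2.7001 6.9491 7.5559 11.7949] v=[-1.6229 3.5545 -4.2605 2.3290]
Step 6: x=[2.4255 7.5143 6.8491 12.2111] v=[-1.3731 2.8261 -3.5341 2.0812]

Answer: 2.4255 7.5143 6.8491 12.2111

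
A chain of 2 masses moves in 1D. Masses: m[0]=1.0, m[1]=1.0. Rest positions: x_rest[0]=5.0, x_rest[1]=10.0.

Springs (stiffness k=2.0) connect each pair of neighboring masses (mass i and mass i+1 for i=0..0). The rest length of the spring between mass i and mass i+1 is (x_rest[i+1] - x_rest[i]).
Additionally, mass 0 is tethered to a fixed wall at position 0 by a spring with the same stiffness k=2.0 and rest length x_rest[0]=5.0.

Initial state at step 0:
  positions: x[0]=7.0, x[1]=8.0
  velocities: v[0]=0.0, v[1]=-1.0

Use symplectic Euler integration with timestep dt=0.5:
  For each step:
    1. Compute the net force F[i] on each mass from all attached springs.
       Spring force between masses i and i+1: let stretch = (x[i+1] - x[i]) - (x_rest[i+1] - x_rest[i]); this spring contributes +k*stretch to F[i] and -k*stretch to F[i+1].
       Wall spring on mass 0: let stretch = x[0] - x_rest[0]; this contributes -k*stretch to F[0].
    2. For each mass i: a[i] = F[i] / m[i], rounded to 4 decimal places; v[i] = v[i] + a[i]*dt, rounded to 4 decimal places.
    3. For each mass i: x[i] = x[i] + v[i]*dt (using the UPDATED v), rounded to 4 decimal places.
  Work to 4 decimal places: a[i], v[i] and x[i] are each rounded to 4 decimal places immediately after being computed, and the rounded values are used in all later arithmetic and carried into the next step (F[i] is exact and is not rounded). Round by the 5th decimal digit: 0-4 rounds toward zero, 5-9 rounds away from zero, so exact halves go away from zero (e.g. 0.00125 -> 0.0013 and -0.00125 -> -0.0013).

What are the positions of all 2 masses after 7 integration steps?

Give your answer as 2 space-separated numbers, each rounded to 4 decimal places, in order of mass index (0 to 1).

Answer: 2.7657 12.0860

Derivation:
Step 0: x=[7.0000 8.0000] v=[0.0000 -1.0000]
Step 1: x=[4.0000 9.5000] v=[-6.0000 3.0000]
Step 2: x=[1.7500 10.7500] v=[-4.5000 2.5000]
Step 3: x=[3.1250 10.0000] v=[2.7500 -1.5000]
Step 4: x=[6.3750 8.3125] v=[6.5000 -3.3750]
Step 5: x=[7.4063 8.1563] v=[2.0625 -0.3125]
Step 6: x=[5.1094 10.1251] v=[-4.5938 3.9375]
Step 7: x=[2.7657 12.0860] v=[-4.6875 3.9218]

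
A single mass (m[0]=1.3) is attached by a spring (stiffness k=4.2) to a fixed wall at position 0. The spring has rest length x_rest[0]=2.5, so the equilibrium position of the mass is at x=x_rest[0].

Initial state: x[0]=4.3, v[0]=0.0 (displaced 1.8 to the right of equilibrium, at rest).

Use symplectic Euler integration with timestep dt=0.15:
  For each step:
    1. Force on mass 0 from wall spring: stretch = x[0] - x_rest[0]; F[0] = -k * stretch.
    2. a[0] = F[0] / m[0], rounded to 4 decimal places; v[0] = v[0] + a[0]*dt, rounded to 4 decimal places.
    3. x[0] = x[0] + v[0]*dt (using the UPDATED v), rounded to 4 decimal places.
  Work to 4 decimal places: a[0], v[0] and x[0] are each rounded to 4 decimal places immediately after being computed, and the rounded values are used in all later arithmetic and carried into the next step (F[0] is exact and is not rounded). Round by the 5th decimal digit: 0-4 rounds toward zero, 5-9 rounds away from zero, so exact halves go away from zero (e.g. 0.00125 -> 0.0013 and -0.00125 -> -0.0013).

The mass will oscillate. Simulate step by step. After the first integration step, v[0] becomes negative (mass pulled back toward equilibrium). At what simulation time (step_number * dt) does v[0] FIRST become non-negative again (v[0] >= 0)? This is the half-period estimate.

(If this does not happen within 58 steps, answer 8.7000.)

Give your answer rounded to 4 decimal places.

Answer: 1.8000

Derivation:
Step 0: x=[4.3000] v=[0.0000]
Step 1: x=[4.1692] v=[-0.8723]
Step 2: x=[3.9170] v=[-1.6812]
Step 3: x=[3.5618] v=[-2.3679]
Step 4: x=[3.1294] v=[-2.8825]
Step 5: x=[2.6513] v=[-3.1875]
Step 6: x=[2.1622] v=[-3.2608]
Step 7: x=[1.6976] v=[-3.0971]
Step 8: x=[1.2914] v=[-2.7082]
Step 9: x=[0.9730] v=[-2.1225]
Step 10: x=[0.7656] v=[-1.3825]
Step 11: x=[0.6843] v=[-0.5420]
Step 12: x=[0.7350] v=[0.3379]
First v>=0 after going negative at step 12, time=1.8000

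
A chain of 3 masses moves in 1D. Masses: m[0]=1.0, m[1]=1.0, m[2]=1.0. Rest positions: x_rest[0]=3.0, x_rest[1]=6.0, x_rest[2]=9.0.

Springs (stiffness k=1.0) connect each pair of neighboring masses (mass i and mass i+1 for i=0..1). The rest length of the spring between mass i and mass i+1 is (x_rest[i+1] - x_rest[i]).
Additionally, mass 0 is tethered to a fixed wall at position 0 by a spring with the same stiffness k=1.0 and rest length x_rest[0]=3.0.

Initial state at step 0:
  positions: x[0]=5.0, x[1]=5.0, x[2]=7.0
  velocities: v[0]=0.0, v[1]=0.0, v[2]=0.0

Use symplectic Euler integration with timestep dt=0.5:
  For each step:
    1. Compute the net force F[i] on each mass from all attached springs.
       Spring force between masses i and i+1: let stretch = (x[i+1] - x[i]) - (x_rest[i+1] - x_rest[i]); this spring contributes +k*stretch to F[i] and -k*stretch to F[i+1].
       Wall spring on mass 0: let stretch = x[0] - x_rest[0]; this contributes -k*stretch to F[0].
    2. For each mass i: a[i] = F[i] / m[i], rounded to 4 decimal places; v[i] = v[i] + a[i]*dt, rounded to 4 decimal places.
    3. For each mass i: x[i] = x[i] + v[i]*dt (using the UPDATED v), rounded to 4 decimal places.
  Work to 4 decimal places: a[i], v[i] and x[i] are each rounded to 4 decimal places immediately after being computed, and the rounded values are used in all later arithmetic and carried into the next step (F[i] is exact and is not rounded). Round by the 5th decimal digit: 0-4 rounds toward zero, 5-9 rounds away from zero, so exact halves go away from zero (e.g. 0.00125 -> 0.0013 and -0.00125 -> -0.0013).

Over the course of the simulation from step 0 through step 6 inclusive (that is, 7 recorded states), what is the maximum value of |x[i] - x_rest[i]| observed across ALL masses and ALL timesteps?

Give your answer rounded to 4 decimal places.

Answer: 2.3867

Derivation:
Step 0: x=[5.0000 5.0000 7.0000] v=[0.0000 0.0000 0.0000]
Step 1: x=[3.7500 5.5000 7.2500] v=[-2.5000 1.0000 0.5000]
Step 2: x=[2.0000 6.0000 7.8125] v=[-3.5000 1.0000 1.1250]
Step 3: x=[0.7500 5.9531 8.6719] v=[-2.5000 -0.0938 1.7188]
Step 4: x=[0.6133 5.2851 9.6016] v=[-0.2735 -1.3360 1.8594]
Step 5: x=[1.4912 4.5283 10.2022] v=[1.7558 -1.5137 1.2012]
Step 6: x=[2.7556 4.4307 10.1343] v=[2.5288 -0.1953 -0.1358]
Max displacement = 2.3867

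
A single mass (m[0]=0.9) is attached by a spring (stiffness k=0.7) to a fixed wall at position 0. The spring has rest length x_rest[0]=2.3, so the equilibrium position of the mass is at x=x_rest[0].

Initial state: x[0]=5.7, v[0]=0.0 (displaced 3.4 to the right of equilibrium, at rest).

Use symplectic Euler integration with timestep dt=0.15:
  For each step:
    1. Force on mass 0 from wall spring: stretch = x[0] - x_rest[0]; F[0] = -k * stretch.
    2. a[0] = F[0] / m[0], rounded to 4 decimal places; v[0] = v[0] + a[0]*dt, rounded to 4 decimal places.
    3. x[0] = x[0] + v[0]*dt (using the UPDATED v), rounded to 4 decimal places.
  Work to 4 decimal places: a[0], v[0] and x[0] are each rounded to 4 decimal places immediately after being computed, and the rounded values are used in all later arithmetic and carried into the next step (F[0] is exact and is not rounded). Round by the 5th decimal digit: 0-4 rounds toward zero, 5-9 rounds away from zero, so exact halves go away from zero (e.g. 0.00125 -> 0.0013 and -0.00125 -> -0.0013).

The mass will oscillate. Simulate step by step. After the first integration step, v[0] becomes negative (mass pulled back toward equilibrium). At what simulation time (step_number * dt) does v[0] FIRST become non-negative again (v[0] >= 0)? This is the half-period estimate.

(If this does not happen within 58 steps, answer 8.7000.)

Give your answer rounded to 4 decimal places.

Step 0: x=[5.7000] v=[0.0000]
Step 1: x=[5.6405] v=[-0.3967]
Step 2: x=[5.5225] v=[-0.7864]
Step 3: x=[5.3481] v=[-1.1624]
Step 4: x=[5.1204] v=[-1.5180]
Step 5: x=[4.8434] v=[-1.8470]
Step 6: x=[4.5218] v=[-2.1437]
Step 7: x=[4.1614] v=[-2.4029]
Step 8: x=[3.7684] v=[-2.6201]
Step 9: x=[3.3497] v=[-2.7914]
Step 10: x=[2.9126] v=[-2.9139]
Step 11: x=[2.4648] v=[-2.9854]
Step 12: x=[2.0141] v=[-3.0046]
Step 13: x=[1.5684] v=[-2.9712]
Step 14: x=[1.1355] v=[-2.8859]
Step 15: x=[0.7230] v=[-2.7500]
Step 16: x=[0.3381] v=[-2.5660]
Step 17: x=[-0.0125] v=[-2.3371]
Step 18: x=[-0.3226] v=[-2.0673]
Step 19: x=[-0.5868] v=[-1.7613]
Step 20: x=[-0.8005] v=[-1.4245]
Step 21: x=[-0.9599] v=[-1.0628]
Step 22: x=[-1.0623] v=[-0.6825]
Step 23: x=[-1.1058] v=[-0.2902]
Step 24: x=[-1.0897] v=[0.1072]
First v>=0 after going negative at step 24, time=3.6000

Answer: 3.6000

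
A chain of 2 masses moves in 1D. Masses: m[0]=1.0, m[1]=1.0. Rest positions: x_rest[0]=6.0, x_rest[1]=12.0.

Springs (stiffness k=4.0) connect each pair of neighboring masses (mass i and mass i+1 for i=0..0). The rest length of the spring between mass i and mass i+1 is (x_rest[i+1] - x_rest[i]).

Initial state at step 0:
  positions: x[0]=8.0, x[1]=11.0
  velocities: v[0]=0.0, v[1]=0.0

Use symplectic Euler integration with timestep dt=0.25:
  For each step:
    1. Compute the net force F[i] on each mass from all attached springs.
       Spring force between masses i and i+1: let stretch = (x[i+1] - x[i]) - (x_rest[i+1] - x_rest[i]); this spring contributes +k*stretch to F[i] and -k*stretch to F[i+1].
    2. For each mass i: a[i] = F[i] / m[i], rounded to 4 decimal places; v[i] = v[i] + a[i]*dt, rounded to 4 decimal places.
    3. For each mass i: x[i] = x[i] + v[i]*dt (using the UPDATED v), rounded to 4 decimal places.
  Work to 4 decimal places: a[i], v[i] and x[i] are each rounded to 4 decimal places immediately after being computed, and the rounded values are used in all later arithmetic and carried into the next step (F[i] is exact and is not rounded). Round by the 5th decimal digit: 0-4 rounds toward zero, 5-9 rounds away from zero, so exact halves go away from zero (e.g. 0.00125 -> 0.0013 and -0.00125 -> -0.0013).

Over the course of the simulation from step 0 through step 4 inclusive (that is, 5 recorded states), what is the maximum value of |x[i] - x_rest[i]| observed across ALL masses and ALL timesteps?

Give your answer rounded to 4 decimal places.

Step 0: x=[8.0000 11.0000] v=[0.0000 0.0000]
Step 1: x=[7.2500 11.7500] v=[-3.0000 3.0000]
Step 2: x=[6.1250 12.8750] v=[-4.5000 4.5000]
Step 3: x=[5.1875 13.8125] v=[-3.7500 3.7500]
Step 4: x=[4.9063 14.0938] v=[-1.1250 1.1250]
Max displacement = 2.0938

Answer: 2.0938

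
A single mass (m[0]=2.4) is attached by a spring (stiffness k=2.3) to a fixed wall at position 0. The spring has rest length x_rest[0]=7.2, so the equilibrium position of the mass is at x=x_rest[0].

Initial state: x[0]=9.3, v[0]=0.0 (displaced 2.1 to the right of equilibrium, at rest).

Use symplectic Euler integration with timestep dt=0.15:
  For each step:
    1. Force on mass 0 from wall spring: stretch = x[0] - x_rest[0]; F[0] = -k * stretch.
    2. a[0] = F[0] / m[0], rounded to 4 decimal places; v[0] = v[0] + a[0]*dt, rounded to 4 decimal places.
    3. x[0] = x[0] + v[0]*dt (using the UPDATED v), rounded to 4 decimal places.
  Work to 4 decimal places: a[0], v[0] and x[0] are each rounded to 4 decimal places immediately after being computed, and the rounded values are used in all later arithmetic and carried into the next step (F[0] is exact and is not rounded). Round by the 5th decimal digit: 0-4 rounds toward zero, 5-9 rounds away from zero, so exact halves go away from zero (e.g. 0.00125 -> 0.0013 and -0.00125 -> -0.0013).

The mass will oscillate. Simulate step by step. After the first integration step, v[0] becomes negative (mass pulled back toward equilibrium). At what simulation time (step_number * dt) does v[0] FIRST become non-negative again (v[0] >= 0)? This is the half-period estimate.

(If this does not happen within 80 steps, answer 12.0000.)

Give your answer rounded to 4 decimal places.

Step 0: x=[9.3000] v=[0.0000]
Step 1: x=[9.2547] v=[-0.3019]
Step 2: x=[9.1651] v=[-0.5973]
Step 3: x=[9.0331] v=[-0.8798]
Step 4: x=[8.8616] v=[-1.1433]
Step 5: x=[8.6543] v=[-1.3822]
Step 6: x=[8.4156] v=[-1.5913]
Step 7: x=[8.1507] v=[-1.7661]
Step 8: x=[7.8653] v=[-1.9028]
Step 9: x=[7.5655] v=[-1.9984]
Step 10: x=[7.2579] v=[-2.0509]
Step 11: x=[6.9490] v=[-2.0592]
Step 12: x=[6.6455] v=[-2.0231]
Step 13: x=[6.3540] v=[-1.9434]
Step 14: x=[6.0807] v=[-1.8218]
Step 15: x=[5.8316] v=[-1.6609]
Step 16: x=[5.6120] v=[-1.4642]
Step 17: x=[5.4266] v=[-1.2359]
Step 18: x=[5.2795] v=[-0.9810]
Step 19: x=[5.1738] v=[-0.7049]
Step 20: x=[5.1118] v=[-0.4136]
Step 21: x=[5.0948] v=[-0.1134]
Step 22: x=[5.1232] v=[0.1892]
First v>=0 after going negative at step 22, time=3.3000

Answer: 3.3000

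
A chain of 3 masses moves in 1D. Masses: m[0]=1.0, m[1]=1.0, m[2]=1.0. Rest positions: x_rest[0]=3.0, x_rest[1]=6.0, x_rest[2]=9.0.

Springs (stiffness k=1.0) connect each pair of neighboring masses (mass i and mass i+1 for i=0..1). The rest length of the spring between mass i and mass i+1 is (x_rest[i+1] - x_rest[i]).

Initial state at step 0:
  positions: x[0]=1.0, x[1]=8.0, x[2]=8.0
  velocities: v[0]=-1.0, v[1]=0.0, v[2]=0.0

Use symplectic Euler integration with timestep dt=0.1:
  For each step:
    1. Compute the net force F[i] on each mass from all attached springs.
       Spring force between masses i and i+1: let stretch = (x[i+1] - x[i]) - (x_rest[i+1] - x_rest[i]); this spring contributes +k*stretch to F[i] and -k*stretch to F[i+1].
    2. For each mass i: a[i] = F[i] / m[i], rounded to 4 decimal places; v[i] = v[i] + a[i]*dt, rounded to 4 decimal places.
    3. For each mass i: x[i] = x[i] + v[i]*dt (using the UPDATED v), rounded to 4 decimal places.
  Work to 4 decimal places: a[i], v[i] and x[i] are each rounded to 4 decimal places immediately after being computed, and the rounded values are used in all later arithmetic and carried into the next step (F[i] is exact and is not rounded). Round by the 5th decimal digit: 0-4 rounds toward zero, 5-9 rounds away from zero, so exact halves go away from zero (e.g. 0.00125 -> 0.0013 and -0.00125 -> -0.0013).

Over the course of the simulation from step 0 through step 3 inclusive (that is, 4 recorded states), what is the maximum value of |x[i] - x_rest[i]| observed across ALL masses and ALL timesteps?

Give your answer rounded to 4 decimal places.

Answer: 2.0801

Derivation:
Step 0: x=[1.0000 8.0000 8.0000] v=[-1.0000 0.0000 0.0000]
Step 1: x=[0.9400 7.9300 8.0300] v=[-0.6000 -0.7000 0.3000]
Step 2: x=[0.9199 7.7911 8.0890] v=[-0.2010 -1.3890 0.5900]
Step 3: x=[0.9385 7.5865 8.1750] v=[0.1861 -2.0463 0.8602]
Max displacement = 2.0801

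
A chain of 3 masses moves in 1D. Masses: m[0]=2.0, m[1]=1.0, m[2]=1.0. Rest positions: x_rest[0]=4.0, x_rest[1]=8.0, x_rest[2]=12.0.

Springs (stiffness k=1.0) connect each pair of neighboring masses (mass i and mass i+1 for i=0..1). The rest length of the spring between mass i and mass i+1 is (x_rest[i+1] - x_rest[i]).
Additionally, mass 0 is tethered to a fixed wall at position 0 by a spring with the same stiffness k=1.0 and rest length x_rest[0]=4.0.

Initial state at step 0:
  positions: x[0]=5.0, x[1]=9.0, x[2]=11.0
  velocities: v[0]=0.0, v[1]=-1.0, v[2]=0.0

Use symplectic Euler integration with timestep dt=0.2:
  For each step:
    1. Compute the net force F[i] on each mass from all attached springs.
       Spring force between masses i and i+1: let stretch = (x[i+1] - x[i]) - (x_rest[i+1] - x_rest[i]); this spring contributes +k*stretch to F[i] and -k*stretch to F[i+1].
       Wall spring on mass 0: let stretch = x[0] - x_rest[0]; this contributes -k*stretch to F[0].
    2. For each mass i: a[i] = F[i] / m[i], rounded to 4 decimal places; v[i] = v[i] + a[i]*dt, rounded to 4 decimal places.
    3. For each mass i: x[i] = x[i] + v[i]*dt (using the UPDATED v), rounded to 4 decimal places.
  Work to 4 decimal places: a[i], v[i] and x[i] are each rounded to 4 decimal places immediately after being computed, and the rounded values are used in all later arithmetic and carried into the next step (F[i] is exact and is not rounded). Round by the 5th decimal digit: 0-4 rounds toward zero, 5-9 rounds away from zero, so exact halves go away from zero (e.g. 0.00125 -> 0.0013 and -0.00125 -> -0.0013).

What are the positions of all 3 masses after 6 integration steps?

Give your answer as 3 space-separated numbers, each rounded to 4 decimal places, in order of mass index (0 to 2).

Step 0: x=[5.0000 9.0000 11.0000] v=[0.0000 -1.0000 0.0000]
Step 1: x=[4.9800 8.7200 11.0800] v=[-0.1000 -1.4000 0.4000]
Step 2: x=[4.9352 8.3848 11.2256] v=[-0.2240 -1.6760 0.7280]
Step 3: x=[4.8607 8.0252 11.4176] v=[-0.3726 -1.7978 0.9598]
Step 4: x=[4.7523 7.6748 11.6339] v=[-0.5422 -1.7522 1.0813]
Step 5: x=[4.6073 7.3658 11.8518] v=[-0.7252 -1.5449 1.0895]
Step 6: x=[4.4253 7.1259 12.0503] v=[-0.9101 -1.1994 0.9923]

Answer: 4.4253 7.1259 12.0503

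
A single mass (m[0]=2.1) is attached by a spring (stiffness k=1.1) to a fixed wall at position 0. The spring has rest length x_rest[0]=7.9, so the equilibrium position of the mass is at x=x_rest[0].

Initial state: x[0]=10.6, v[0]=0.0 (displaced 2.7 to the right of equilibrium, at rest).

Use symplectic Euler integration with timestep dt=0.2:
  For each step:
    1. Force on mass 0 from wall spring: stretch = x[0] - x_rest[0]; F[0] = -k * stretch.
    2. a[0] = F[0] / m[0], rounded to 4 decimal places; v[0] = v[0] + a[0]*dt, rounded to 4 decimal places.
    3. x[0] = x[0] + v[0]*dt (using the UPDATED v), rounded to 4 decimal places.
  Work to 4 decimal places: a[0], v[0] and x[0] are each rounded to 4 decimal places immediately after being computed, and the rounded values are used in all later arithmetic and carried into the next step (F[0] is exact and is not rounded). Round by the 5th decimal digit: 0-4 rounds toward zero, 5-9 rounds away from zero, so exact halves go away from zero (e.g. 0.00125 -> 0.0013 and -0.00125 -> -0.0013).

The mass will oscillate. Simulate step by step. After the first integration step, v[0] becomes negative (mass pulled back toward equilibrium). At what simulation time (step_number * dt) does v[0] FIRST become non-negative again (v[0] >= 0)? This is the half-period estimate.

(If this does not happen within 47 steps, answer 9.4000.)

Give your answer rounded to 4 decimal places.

Step 0: x=[10.6000] v=[0.0000]
Step 1: x=[10.5434] v=[-0.2829]
Step 2: x=[10.4314] v=[-0.5598]
Step 3: x=[10.2664] v=[-0.8250]
Step 4: x=[10.0518] v=[-1.0729]
Step 5: x=[9.7921] v=[-1.2983]
Step 6: x=[9.4928] v=[-1.4965]
Step 7: x=[9.1601] v=[-1.6634]
Step 8: x=[8.8010] v=[-1.7954]
Step 9: x=[8.4230] v=[-1.8898]
Step 10: x=[8.0341] v=[-1.9446]
Step 11: x=[7.6424] v=[-1.9586]
Step 12: x=[7.2561] v=[-1.9316]
Step 13: x=[6.8833] v=[-1.8641]
Step 14: x=[6.5318] v=[-1.7576]
Step 15: x=[6.2089] v=[-1.6143]
Step 16: x=[5.9215] v=[-1.4371]
Step 17: x=[5.6755] v=[-1.2298]
Step 18: x=[5.4761] v=[-0.9968]
Step 19: x=[5.3275] v=[-0.7429]
Step 20: x=[5.2328] v=[-0.4734]
Step 21: x=[5.1940] v=[-0.1940]
Step 22: x=[5.2119] v=[0.0895]
First v>=0 after going negative at step 22, time=4.4000

Answer: 4.4000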